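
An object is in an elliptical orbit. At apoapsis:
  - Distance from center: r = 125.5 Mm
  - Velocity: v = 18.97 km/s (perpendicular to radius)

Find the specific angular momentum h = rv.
r = 125.5 Mm = 1.255 × 10^8 m
v = 18.97 km/s = 18970 m/s
h = rv = 1.255 × 10^8 × 18970 = 2.38074 × 10^12 m²/s ≈ 2.381 × 10^12 m²/s

Final answer: h = 2.381 × 10^12 m²/s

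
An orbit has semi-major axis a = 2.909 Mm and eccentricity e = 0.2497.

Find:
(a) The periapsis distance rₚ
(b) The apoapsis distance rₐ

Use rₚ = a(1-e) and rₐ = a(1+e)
a = 2.909 Mm = 2.909 × 10^6 m
e = 0.2497:  1 − e = 0.7503,  1 + e = 1.2497
(a) rₚ = a(1 − e) = 2.909 × 10^6 m × 0.7503 = 2.18262 × 10^6 m ≈ 2.183 Mm
(b) rₐ = a(1 + e) = 2.909 × 10^6 m × 1.2497 = 3.63538 × 10^6 m ≈ 3.635 Mm

Final answer:
(a) rₚ = 2.183 Mm
(b) rₐ = 3.635 Mm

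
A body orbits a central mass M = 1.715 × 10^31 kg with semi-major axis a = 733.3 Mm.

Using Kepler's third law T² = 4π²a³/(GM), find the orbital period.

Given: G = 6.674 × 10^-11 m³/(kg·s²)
M = 1.715 × 10^31 kg
GM = G × M = 6.674 × 10^-11 × 1.715 × 10^31 = 1.14459 × 10^21 m³/s²
a = 733.3 Mm = 7.333 × 10^8 m
a³ = 3.94317 × 10^26 m³
T = 2π √(a³/GM) = 2π √((3.94317 × 10^26) / (1.14459 × 10^21)) = 2π × 586.945 s
T = 3687.88 s ≈ 1.024 hours

Final answer: 1.024 hours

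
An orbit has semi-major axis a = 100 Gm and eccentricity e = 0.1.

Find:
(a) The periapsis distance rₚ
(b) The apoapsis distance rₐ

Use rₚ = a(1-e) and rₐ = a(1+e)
a = 100 Gm = 1 × 10^11 m
e = 0.1:  1 − e = 0.9,  1 + e = 1.1
(a) rₚ = a(1 − e) = 1 × 10^11 m × 0.9 = 9 × 10^10 m ≈ 90 Gm
(b) rₐ = a(1 + e) = 1 × 10^11 m × 1.1 = 1.1 × 10^11 m ≈ 110 Gm

Final answer:
(a) rₚ = 90 Gm
(b) rₐ = 110 Gm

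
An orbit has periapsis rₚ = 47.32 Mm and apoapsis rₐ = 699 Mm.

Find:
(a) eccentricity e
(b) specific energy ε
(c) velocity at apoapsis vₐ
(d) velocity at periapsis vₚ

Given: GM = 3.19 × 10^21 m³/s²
rₚ = 47.32 Mm = 4.732 × 10^7 m
rₐ = 699 Mm = 6.99 × 10^8 m
GM = 3.19 × 10^21 m³/s²
a = (rₚ + rₐ)/2 = 3.7316 × 10^8 m
e = (rₐ − rₚ)/(rₐ + rₚ) = (6.5168 × 10^8) / (7.4632 × 10^8) = 0.873191
(a) e = 0.873191 ≈ 0.8732
(b) 2a = 7.4632 × 10^8 m;  ε = −GM/(2a) = -4.27431 × 10^12 J/kg ≈ -4274 GJ/kg
(c) vₐ² = GM (2/rₐ − 1/a) = 3.19 × 10^21 × (2.86123 × 10^-9 − 2.67982 × 10^-9) = 5.78713 × 10^11 m²/s²;  vₐ = 760732 m/s ≈ 760.7 km/s
(d) vₚ² = GM (2/rₚ − 1/a) = 3.19 × 10^21 × (4.22654 × 10^-8 − 2.67982 × 10^-9) = 1.26278 × 10^14 m²/s²;  vₚ = 1.12374 × 10^7 m/s ≈ 1.124 × 10^4 km/s

Final answer:
(a) eccentricity e = 0.8732
(b) specific energy ε = -4274 GJ/kg
(c) velocity at apoapsis vₐ = 760.7 km/s
(d) velocity at periapsis vₚ = 1.124 × 10^4 km/s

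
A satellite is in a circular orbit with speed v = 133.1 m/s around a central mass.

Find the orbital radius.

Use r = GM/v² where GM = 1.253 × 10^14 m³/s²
v = 133.1 m/s
GM = 1.253 × 10^14 m³/s²
v² = 17715.6 m²/s²
r = GM/v² = (1.253 × 10^14) / 17715.6 = 7.07286 × 10^9 m ≈ 7.073 × 10^9 m

Final answer: 7.073 × 10^9 m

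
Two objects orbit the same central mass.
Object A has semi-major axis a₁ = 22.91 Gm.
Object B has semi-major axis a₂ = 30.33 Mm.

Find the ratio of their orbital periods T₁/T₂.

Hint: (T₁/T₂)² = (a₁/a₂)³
a₁ = 22.91 Gm = 2.291 × 10^10 m
a₂ = 30.33 Mm = 3.033 × 10^7 m
a₁/a₂ = 755.358
T₁/T₂ = (a₁/a₂)^(3/2) = (755.358)^1.5 = 20760.1

Final answer: T₁/T₂ = 2.076 × 10^4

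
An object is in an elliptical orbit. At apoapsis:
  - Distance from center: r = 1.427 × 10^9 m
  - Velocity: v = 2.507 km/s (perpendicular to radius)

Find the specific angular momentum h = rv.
r = 1.427 × 10^9 m
v = 2.507 km/s = 2507 m/s
h = rv = 1.427 × 10^9 × 2507 = 3.57749 × 10^12 m²/s ≈ 3.577 × 10^12 m²/s

Final answer: h = 3.577 × 10^12 m²/s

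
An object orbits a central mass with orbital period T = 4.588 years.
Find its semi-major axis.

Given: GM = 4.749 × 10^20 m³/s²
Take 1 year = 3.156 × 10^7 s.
T = 4.588 years = 1.44797 × 10^8 s
GM = 4.749 × 10^20 m³/s²
Kepler's third law: a³ = GM T² / (4π²)
T² = 2.09663 × 10^16 s²
a³ = (4.749 × 10^20) × (2.09663 × 10^16) / (4π²) = 2.52211 × 10^35 m³
a = (a³)^(1/3) = 6.31812 × 10^11 m ≈ 6.318 × 10^11 m

Final answer: 6.318 × 10^11 m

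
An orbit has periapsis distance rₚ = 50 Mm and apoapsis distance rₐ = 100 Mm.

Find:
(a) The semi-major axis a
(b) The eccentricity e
rₚ = 50 Mm = 5 × 10^7 m
rₐ = 100 Mm = 1 × 10^8 m
(a) a = (rₚ + rₐ)/2 = 7.5 × 10^7 m ≈ 75 Mm
(b) e = (rₐ − rₚ)/(rₐ + rₚ) = (5 × 10^7) / (1.5 × 10^8) = 0.333333

Final answer:
(a) a = 75 Mm
(b) e = 0.3333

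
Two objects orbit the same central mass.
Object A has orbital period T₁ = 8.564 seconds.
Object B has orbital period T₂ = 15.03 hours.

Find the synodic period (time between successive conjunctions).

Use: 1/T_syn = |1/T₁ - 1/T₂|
T₁ = 8.564 seconds
T₂ = 15.03 hours = 54108 s
1/T₁ = 0.116768 s⁻¹
1/T₂ = 1.84816 × 10^-5 s⁻¹
|1/T₁ − 1/T₂| = 0.116749 s⁻¹
T_syn = 1 / |1/T₁ − 1/T₂| = 8.56536 s ≈ 8.565 seconds

Final answer: T_syn = 8.565 seconds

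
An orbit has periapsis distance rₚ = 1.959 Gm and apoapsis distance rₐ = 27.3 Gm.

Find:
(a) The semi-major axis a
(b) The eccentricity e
rₚ = 1.959 Gm = 1.959 × 10^9 m
rₐ = 27.3 Gm = 2.73 × 10^10 m
(a) a = (rₚ + rₐ)/2 = 1.46295 × 10^10 m ≈ 14.63 Gm
(b) e = (rₐ − rₚ)/(rₐ + rₚ) = (2.5341 × 10^10) / (2.9259 × 10^10) = 0.866092

Final answer:
(a) a = 14.63 Gm
(b) e = 0.8661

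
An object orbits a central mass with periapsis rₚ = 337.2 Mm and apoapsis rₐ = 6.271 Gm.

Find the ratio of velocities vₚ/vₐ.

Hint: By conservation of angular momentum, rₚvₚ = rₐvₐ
rₚ = 337.2 Mm = 3.372 × 10^8 m
rₐ = 6.271 Gm = 6.271 × 10^9 m
rₚvₚ = rₐvₐ  ⇒  vₚ/vₐ = rₐ/rₚ
vₚ/vₐ = (6.271 × 10^9) / (3.372 × 10^8) = 18.5973

Final answer: vₚ/vₐ = 18.6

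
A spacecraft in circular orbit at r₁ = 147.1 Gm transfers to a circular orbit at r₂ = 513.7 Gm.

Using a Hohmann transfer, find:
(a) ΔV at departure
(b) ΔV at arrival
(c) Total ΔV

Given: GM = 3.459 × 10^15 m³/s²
r₁ = 147.1 Gm = 1.471 × 10^11 m
r₂ = 513.7 Gm = 5.137 × 10^11 m
GM = 3.459 × 10^15 m³/s²
Transfer ellipse: a_t = (r₁ + r₂)/2 = 3.304 × 10^11 m
Circular speed at r₁: v₁ = √(GM/r₁) = 153.345 m/s
Transfer speed at r₁ (periapsis): v₁ₜ = √(GM(2/r₁ − 1/a_t)) = 191.207 m/s
(a) ΔV₁ = v₁ₜ − v₁ = 37.8622 m/s ≈ 37.86 m/s
Circular speed at r₂: v₂ = √(GM/r₂) = 82.0579 m/s
Transfer speed at r₂ (apoapsis): v₂ₜ = √(GM(2/r₂ − 1/a_t)) = 54.7529 m/s
(b) ΔV₂ = v₂ − v₂ₜ = 27.3051 m/s ≈ 27.31 m/s
(c) ΔV_total = ΔV₁ + ΔV₂ = 65.1673 m/s ≈ 65.17 m/s

Final answer:
(a) ΔV₁ = 37.86 m/s
(b) ΔV₂ = 27.31 m/s
(c) ΔV_total = 65.17 m/s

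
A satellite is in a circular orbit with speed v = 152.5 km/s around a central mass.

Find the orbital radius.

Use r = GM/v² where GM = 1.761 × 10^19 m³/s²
v = 152.5 km/s = 152500 m/s
GM = 1.761 × 10^19 m³/s²
v² = 2.32562 × 10^10 m²/s²
r = GM/v² = (1.761 × 10^19) / (2.32562 × 10^10) = 7.57216 × 10^8 m ≈ 7.572 × 10^8 m

Final answer: 7.572 × 10^8 m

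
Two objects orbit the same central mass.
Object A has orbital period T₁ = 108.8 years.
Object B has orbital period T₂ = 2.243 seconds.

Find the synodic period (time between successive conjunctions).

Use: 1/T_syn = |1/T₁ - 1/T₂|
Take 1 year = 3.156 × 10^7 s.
T₁ = 108.8 years = 3.43373 × 10^9 s
T₂ = 2.243 seconds
1/T₁ = 2.91229 × 10^-10 s⁻¹
1/T₂ = 0.445831 s⁻¹
|1/T₁ − 1/T₂| = 0.445831 s⁻¹
T_syn = 1 / |1/T₁ − 1/T₂| = 2.243 s ≈ 2.243 seconds

Final answer: T_syn = 2.243 seconds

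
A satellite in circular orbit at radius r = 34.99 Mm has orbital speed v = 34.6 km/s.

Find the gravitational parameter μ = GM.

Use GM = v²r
r = 34.99 Mm = 3.499 × 10^7 m
v = 34.6 km/s = 34600 m/s
v² = 1.19716 × 10^9 m²/s²
GM = v²r = 1.19716 × 10^9 × 3.499 × 10^7 = 4.18886 × 10^16 m³/s²
GM ≈ 4.189 × 10^16 m³/s²

Final answer: GM = 4.189 × 10^16 m³/s²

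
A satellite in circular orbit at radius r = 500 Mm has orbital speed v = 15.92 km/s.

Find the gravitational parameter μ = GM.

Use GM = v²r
r = 500 Mm = 5 × 10^8 m
v = 15.92 km/s = 15920 m/s
v² = 2.53446 × 10^8 m²/s²
GM = v²r = 2.53446 × 10^8 × 5 × 10^8 = 1.26723 × 10^17 m³/s²
GM ≈ 1.267 × 10^17 m³/s²

Final answer: GM = 1.267 × 10^17 m³/s²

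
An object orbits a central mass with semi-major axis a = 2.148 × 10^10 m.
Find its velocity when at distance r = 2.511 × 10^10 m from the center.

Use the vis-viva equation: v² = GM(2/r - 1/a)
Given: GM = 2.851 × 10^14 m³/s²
a = 2.148 × 10^10 m
r = 2.511 × 10^10 m
GM = 2.851 × 10^14 m³/s²
2/r − 1/a = 7.96495 × 10^-11 − 4.65549 × 10^-11 = 3.30946 × 10^-11 m⁻¹
v² = GM (2/r − 1/a) = 9435.27 m²/s²
v = 97.1353 m/s ≈ 97.14 m/s

Final answer: 97.14 m/s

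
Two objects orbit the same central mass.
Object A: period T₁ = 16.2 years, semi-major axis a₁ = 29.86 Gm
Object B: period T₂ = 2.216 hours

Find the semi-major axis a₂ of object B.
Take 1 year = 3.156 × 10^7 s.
T₁ = 16.2 years = 5.11272 × 10^8 s
T₂ = 2.216 hours = 7977.6 s
a₁ = 29.86 Gm = 2.986 × 10^10 m
Kepler's third law: (T₂/T₁)² = (a₂/a₁)³  ⇒  a₂ = a₁ (T₂/T₁)^(2/3)
T₂/T₁ = 1.56034 × 10^-5
(T₂/T₁)^(2/3) = 0.000624425
a₂ = 2.986 × 10^10 m × 0.000624425 = 1.86453 × 10^7 m ≈ 18.65 Mm

Final answer: a₂ = 18.65 Mm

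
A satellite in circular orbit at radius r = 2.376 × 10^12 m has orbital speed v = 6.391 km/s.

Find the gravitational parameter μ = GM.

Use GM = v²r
r = 2.376 × 10^12 m
v = 6.391 km/s = 6391 m/s
v² = 4.08449 × 10^7 m²/s²
GM = v²r = 4.08449 × 10^7 × 2.376 × 10^12 = 9.70474 × 10^19 m³/s²
GM ≈ 9.705 × 10^19 m³/s²

Final answer: GM = 9.705 × 10^19 m³/s²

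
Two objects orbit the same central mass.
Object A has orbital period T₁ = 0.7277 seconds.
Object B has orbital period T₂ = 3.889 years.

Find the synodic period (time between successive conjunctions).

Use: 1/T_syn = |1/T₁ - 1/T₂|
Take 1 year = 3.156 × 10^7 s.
T₁ = 0.7277 seconds
T₂ = 3.889 years = 1.22737 × 10^8 s
1/T₁ = 1.37419 s⁻¹
1/T₂ = 8.14751 × 10^-9 s⁻¹
|1/T₁ − 1/T₂| = 1.37419 s⁻¹
T_syn = 1 / |1/T₁ − 1/T₂| = 0.7277 s ≈ 0.7277 seconds

Final answer: T_syn = 0.7277 seconds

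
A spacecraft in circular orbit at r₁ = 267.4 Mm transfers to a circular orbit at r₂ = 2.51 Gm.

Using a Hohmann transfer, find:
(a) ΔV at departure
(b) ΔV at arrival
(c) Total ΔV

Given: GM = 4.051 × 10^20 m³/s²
r₁ = 267.4 Mm = 2.674 × 10^8 m
r₂ = 2.51 Gm = 2.51 × 10^9 m
GM = 4.051 × 10^20 m³/s²
Transfer ellipse: a_t = (r₁ + r₂)/2 = 1.3887 × 10^9 m
Circular speed at r₁: v₁ = √(GM/r₁) = 1.23084 × 10^6 m/s
Transfer speed at r₁ (periapsis): v₁ₜ = √(GM(2/r₁ − 1/a_t)) = 1.65475 × 10^6 m/s
(a) ΔV₁ = v₁ₜ − v₁ = 423916 m/s ≈ 423.9 km/s
Circular speed at r₂: v₂ = √(GM/r₂) = 401739 m/s
Transfer speed at r₂ (apoapsis): v₂ₜ = √(GM(2/r₂ − 1/a_t)) = 176287 m/s
(b) ΔV₂ = v₂ − v₂ₜ = 225452 m/s ≈ 225.5 km/s
(c) ΔV_total = ΔV₁ + ΔV₂ = 649368 m/s ≈ 649.4 km/s

Final answer:
(a) ΔV₁ = 423.9 km/s
(b) ΔV₂ = 225.5 km/s
(c) ΔV_total = 649.4 km/s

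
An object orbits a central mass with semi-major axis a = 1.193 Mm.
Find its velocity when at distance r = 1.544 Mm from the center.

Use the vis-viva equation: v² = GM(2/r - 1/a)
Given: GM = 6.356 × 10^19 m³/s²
a = 1.193 Mm = 1.193 × 10^6 m
r = 1.544 Mm = 1.544 × 10^6 m
GM = 6.356 × 10^19 m³/s²
2/r − 1/a = 1.29534 × 10^-6 − 8.38223 × 10^-7 = 4.57114 × 10^-7 m⁻¹
v² = GM (2/r − 1/a) = 2.90542 × 10^13 m²/s²
v = 5.39019 × 10^6 m/s ≈ 5390 km/s

Final answer: 5390 km/s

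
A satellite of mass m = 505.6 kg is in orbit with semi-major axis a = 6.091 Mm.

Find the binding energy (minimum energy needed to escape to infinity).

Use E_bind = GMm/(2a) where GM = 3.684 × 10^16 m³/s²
a = 6.091 Mm = 6.091 × 10^6 m
GM = 3.684 × 10^16 m³/s²
m = 505.6 kg
GMm = 3.684 × 10^16 × 505.6 = 1.86263 × 10^19 m³·kg/s²
2a = 1.2182 × 10^7 m
E_bind = GMm/(2a) = 1.529 × 10^12 J ≈ 1.529 TJ

Final answer: 1.529 TJ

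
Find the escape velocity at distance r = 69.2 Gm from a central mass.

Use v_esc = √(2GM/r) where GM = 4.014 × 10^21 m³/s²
r = 69.2 Gm = 6.92 × 10^10 m
GM = 4.014 × 10^21 m³/s²
2GM/r = 2 × (4.014 × 10^21) / (6.92 × 10^10) = 1.16012 × 10^11 m²/s²
v_esc = √(2GM/r) = 340605 m/s ≈ 340.6 km/s

Final answer: 340.6 km/s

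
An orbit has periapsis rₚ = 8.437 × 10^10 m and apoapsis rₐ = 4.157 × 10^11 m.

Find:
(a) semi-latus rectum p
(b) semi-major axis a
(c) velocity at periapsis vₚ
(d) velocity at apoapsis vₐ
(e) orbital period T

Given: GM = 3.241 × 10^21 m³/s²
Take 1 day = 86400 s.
rₚ = 8.437 × 10^10 m
rₐ = 4.157 × 10^11 m
GM = 3.241 × 10^21 m³/s²
a = (rₚ + rₐ)/2 = 2.50035 × 10^11 m
e = (rₐ − rₚ)/(rₐ + rₚ) = (3.3133 × 10^11) / (5.0007 × 10^11) = 0.662567
(a) 1 − e² = 0.561005;  p = a(1 − e²) = 2.50035 × 10^11 × 0.561005 = 1.40271 × 10^11 m ≈ 1.403 × 10^11 m
(b) a = 2.50035 × 10^11 m ≈ 2.5 × 10^11 m
(c) vₚ² = GM (2/rₚ − 1/a) = 3.241 × 10^21 × (2.37051 × 10^-11 − 3.99944 × 10^-12) = 6.38661 × 10^10 m²/s²;  vₚ = 252717 m/s ≈ 252.7 km/s
(d) vₐ² = GM (2/rₐ − 1/a) = 3.241 × 10^21 × (4.81116 × 10^-12 − 3.99944 × 10^-12) = 2.63079 × 10^9 m²/s²;  vₐ = 51291.2 m/s ≈ 51.29 km/s
(e) a³ = 1.56316 × 10^34 m³;  T = 2π √(a³/GM) = 2π × 2.19615 × 10^6 s = 1.37988 × 10^7 s ≈ 159.7 days

Final answer:
(a) semi-latus rectum p = 1.403 × 10^11 m
(b) semi-major axis a = 2.5 × 10^11 m
(c) velocity at periapsis vₚ = 252.7 km/s
(d) velocity at apoapsis vₐ = 51.29 km/s
(e) orbital period T = 159.7 days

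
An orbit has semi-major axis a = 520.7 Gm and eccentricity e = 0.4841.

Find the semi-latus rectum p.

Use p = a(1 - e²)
a = 520.7 Gm = 5.207 × 10^11 m
e = 0.4841,  e² = 0.234353,  1 − e² = 0.765647
p = a(1 − e²) = 5.207 × 10^11 m × 0.765647 = 3.98672 × 10^11 m ≈ 398.7 Gm

Final answer: p = 398.7 Gm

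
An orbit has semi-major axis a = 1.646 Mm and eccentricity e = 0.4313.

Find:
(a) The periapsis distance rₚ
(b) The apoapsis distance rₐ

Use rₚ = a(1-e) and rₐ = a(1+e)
a = 1.646 Mm = 1.646 × 10^6 m
e = 0.4313:  1 − e = 0.5687,  1 + e = 1.4313
(a) rₚ = a(1 − e) = 1.646 × 10^6 m × 0.5687 = 936080 m ≈ 936.1 km
(b) rₐ = a(1 + e) = 1.646 × 10^6 m × 1.4313 = 2.35592 × 10^6 m ≈ 2.356 Mm

Final answer:
(a) rₚ = 936.1 km
(b) rₐ = 2.356 Mm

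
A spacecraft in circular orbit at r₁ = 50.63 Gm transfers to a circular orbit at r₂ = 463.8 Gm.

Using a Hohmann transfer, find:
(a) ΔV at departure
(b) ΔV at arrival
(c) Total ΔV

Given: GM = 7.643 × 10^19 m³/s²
r₁ = 50.63 Gm = 5.063 × 10^10 m
r₂ = 463.8 Gm = 4.638 × 10^11 m
GM = 7.643 × 10^19 m³/s²
Transfer ellipse: a_t = (r₁ + r₂)/2 = 2.57215 × 10^11 m
Circular speed at r₁: v₁ = √(GM/r₁) = 38853.3 m/s
Transfer speed at r₁ (periapsis): v₁ₜ = √(GM(2/r₁ − 1/a_t)) = 52172.9 m/s
(a) ΔV₁ = v₁ₜ − v₁ = 13319.6 m/s ≈ 13.32 km/s
Circular speed at r₂: v₂ = √(GM/r₂) = 12837.1 m/s
Transfer speed at r₂ (apoapsis): v₂ₜ = √(GM(2/r₂ − 1/a_t)) = 5695.38 m/s
(b) ΔV₂ = v₂ − v₂ₜ = 7141.71 m/s ≈ 7.142 km/s
(c) ΔV_total = ΔV₁ + ΔV₂ = 20461.3 m/s ≈ 20.46 km/s

Final answer:
(a) ΔV₁ = 13.32 km/s
(b) ΔV₂ = 7.142 km/s
(c) ΔV_total = 20.46 km/s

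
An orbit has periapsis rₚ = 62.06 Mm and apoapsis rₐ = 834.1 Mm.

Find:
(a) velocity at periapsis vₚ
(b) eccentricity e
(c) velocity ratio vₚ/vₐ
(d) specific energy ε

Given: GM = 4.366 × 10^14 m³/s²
rₚ = 62.06 Mm = 6.206 × 10^7 m
rₐ = 834.1 Mm = 8.341 × 10^8 m
GM = 4.366 × 10^14 m³/s²
a = (rₚ + rₐ)/2 = 4.4808 × 10^8 m
e = (rₐ − rₚ)/(rₐ + rₚ) = (7.7204 × 10^8) / (8.9616 × 10^8) = 0.861498
(a) vₚ² = GM (2/rₚ − 1/a) = 4.366 × 10^14 × (3.22269 × 10^-8 − 2.23174 × 10^-9) = 1.30959 × 10^7 m²/s²;  vₚ = 3618.82 m/s ≈ 3.619 km/s
(b) e = 0.861498 ≈ 0.8615
(c) vₚ/vₐ = rₐ/rₚ (angular momentum) = (8.341 × 10^8) / (6.206 × 10^7) = 13.4402 ≈ 13.44
(d) 2a = 8.9616 × 10^8 m;  ε = −GM/(2a) = -487190 J/kg ≈ -487.2 kJ/kg

Final answer:
(a) velocity at periapsis vₚ = 3.619 km/s
(b) eccentricity e = 0.8615
(c) velocity ratio vₚ/vₐ = 13.44
(d) specific energy ε = -487.2 kJ/kg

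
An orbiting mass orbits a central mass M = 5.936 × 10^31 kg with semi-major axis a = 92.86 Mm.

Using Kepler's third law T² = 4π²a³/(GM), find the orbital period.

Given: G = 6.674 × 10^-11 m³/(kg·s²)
M = 5.936 × 10^31 kg
GM = G × M = 6.674 × 10^-11 × 5.936 × 10^31 = 3.96169 × 10^21 m³/s²
a = 92.86 Mm = 9.286 × 10^7 m
a³ = 8.0073 × 10^23 m³
T = 2π √(a³/GM) = 2π √((8.0073 × 10^23) / (3.96169 × 10^21)) = 2π × 14.2168 s
T = 89.327 s ≈ 1.489 minutes

Final answer: 1.489 minutes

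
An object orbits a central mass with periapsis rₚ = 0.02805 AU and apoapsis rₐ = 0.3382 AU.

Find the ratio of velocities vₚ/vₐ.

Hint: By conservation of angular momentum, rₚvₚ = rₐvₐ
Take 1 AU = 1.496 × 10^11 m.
rₚ = 0.02805 AU = 4.19628 × 10^9 m
rₐ = 0.3382 AU = 5.05947 × 10^10 m
rₚvₚ = rₐvₐ  ⇒  vₚ/vₐ = rₐ/rₚ
vₚ/vₐ = (5.05947 × 10^10) / (4.19628 × 10^9) = 12.057

Final answer: vₚ/vₐ = 12.06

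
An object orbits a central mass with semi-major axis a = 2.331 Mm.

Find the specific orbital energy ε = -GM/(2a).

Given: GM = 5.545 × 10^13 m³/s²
a = 2.331 Mm = 2.331 × 10^6 m
GM = 5.545 × 10^13 m³/s²
2a = 4.662 × 10^6 m
ε = −GM/(2a) = -1.1894 × 10^7 J/kg ≈ -11.89 MJ/kg

Final answer: -11.89 MJ/kg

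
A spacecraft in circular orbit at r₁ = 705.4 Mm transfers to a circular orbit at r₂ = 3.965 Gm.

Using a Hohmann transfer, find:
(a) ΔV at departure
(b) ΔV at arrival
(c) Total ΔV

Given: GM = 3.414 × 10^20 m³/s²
r₁ = 705.4 Mm = 7.054 × 10^8 m
r₂ = 3.965 Gm = 3.965 × 10^9 m
GM = 3.414 × 10^20 m³/s²
Transfer ellipse: a_t = (r₁ + r₂)/2 = 2.3352 × 10^9 m
Circular speed at r₁: v₁ = √(GM/r₁) = 695687 m/s
Transfer speed at r₁ (periapsis): v₁ₜ = √(GM(2/r₁ − 1/a_t)) = 906512 m/s
(a) ΔV₁ = v₁ₜ − v₁ = 210825 m/s ≈ 210.8 km/s
Circular speed at r₂: v₂ = √(GM/r₂) = 293434 m/s
Transfer speed at r₂ (apoapsis): v₂ₜ = √(GM(2/r₂ − 1/a_t)) = 161275 m/s
(b) ΔV₂ = v₂ − v₂ₜ = 132159 m/s ≈ 132.2 km/s
(c) ΔV_total = ΔV₁ + ΔV₂ = 342984 m/s ≈ 343 km/s

Final answer:
(a) ΔV₁ = 210.8 km/s
(b) ΔV₂ = 132.2 km/s
(c) ΔV_total = 343 km/s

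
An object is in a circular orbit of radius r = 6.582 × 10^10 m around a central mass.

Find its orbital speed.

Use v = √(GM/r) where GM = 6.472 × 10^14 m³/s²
r = 6.582 × 10^10 m
GM = 6.472 × 10^14 m³/s²
GM/r = (6.472 × 10^14) / (6.582 × 10^10) = 9832.88 m²/s²
v = √(GM/r) = 99.1609 m/s ≈ 99.16 m/s

Final answer: 99.16 m/s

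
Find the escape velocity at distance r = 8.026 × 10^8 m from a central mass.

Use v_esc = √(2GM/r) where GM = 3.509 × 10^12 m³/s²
r = 8.026 × 10^8 m
GM = 3.509 × 10^12 m³/s²
2GM/r = 2 × (3.509 × 10^12) / (8.026 × 10^8) = 8744.08 m²/s²
v_esc = √(2GM/r) = 93.5098 m/s ≈ 93.51 m/s

Final answer: 93.51 m/s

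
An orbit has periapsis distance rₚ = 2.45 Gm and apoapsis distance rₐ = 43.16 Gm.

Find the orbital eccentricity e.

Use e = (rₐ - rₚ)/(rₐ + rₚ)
rₚ = 2.45 Gm = 2.45 × 10^9 m
rₐ = 43.16 Gm = 4.316 × 10^10 m
rₐ − rₚ = 4.071 × 10^10 m
rₐ + rₚ = 4.561 × 10^10 m
e = (rₐ − rₚ)/(rₐ + rₚ) = 0.892567

Final answer: e = 0.8926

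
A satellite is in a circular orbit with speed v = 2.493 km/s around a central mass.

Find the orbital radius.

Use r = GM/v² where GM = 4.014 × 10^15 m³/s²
v = 2.493 km/s = 2493 m/s
GM = 4.014 × 10^15 m³/s²
v² = 6.21505 × 10^6 m²/s²
r = GM/v² = (4.014 × 10^15) / (6.21505 × 10^6) = 6.45852 × 10^8 m ≈ 645.9 Mm

Final answer: 645.9 Mm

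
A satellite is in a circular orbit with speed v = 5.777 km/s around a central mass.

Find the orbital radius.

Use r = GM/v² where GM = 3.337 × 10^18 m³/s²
v = 5.777 km/s = 5777 m/s
GM = 3.337 × 10^18 m³/s²
v² = 3.33737 × 10^7 m²/s²
r = GM/v² = (3.337 × 10^18) / (3.33737 × 10^7) = 9.99888 × 10^10 m ≈ 99.99 Gm

Final answer: 99.99 Gm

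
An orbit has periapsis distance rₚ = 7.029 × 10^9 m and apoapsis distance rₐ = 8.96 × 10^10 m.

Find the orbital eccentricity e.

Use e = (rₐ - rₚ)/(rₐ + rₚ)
rₚ = 7.029 × 10^9 m
rₐ = 8.96 × 10^10 m
rₐ − rₚ = 8.2571 × 10^10 m
rₐ + rₚ = 9.6629 × 10^10 m
e = (rₐ − rₚ)/(rₐ + rₚ) = 0.854516

Final answer: e = 0.8545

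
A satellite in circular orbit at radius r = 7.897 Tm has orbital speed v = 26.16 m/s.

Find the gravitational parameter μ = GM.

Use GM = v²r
r = 7.897 Tm = 7.897 × 10^12 m
v = 26.16 m/s
v² = 684.346 m²/s²
GM = v²r = 684.346 × 7.897 × 10^12 = 5.40428 × 10^15 m³/s²
GM ≈ 5.404 × 10^15 m³/s²

Final answer: GM = 5.404 × 10^15 m³/s²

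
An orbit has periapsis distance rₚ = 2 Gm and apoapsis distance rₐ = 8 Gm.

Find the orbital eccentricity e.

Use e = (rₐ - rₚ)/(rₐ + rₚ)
rₚ = 2 Gm = 2 × 10^9 m
rₐ = 8 Gm = 8 × 10^9 m
rₐ − rₚ = 6 × 10^9 m
rₐ + rₚ = 1 × 10^10 m
e = (rₐ − rₚ)/(rₐ + rₚ) = 0.6

Final answer: e = 0.6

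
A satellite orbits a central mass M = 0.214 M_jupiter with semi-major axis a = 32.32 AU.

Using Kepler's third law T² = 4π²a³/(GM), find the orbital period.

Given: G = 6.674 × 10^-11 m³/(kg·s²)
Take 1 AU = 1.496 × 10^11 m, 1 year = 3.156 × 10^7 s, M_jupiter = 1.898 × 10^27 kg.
M = 0.214 M_jupiter = 4.06172 × 10^26 kg
GM = G × M = 6.674 × 10^-11 × 4.06172 × 10^26 = 2.71079 × 10^16 m³/s²
a = 32.32 AU = 4.83507 × 10^12 m
a³ = 1.13034 × 10^38 m³
T = 2π √(a³/GM) = 2π √((1.13034 × 10^38) / (2.71079 × 10^16)) = 2π × 6.45738 × 10^10 s
T = 4.05729 × 10^11 s ≈ 1.286 × 10^4 years

Final answer: 1.286 × 10^4 years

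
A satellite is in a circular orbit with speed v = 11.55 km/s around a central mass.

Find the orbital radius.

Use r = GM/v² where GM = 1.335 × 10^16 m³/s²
v = 11.55 km/s = 11550 m/s
GM = 1.335 × 10^16 m³/s²
v² = 1.33402 × 10^8 m²/s²
r = GM/v² = (1.335 × 10^16) / (1.33402 × 10^8) = 1.00073 × 10^8 m ≈ 100.1 Mm

Final answer: 100.1 Mm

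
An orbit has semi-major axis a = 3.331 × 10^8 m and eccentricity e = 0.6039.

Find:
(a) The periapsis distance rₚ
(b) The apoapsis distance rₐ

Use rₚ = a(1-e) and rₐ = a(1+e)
a = 3.331 × 10^8 m
e = 0.6039:  1 − e = 0.3961,  1 + e = 1.6039
(a) rₚ = a(1 − e) = 3.331 × 10^8 m × 0.3961 = 1.31941 × 10^8 m ≈ 1.319 × 10^8 m
(b) rₐ = a(1 + e) = 3.331 × 10^8 m × 1.6039 = 5.34259 × 10^8 m ≈ 5.343 × 10^8 m

Final answer:
(a) rₚ = 1.319 × 10^8 m
(b) rₐ = 5.343 × 10^8 m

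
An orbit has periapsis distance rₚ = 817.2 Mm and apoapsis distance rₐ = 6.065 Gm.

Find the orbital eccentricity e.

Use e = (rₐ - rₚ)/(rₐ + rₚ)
rₚ = 817.2 Mm = 8.172 × 10^8 m
rₐ = 6.065 Gm = 6.065 × 10^9 m
rₐ − rₚ = 5.2478 × 10^9 m
rₐ + rₚ = 6.8822 × 10^9 m
e = (rₐ − rₚ)/(rₐ + rₚ) = 0.762518

Final answer: e = 0.7625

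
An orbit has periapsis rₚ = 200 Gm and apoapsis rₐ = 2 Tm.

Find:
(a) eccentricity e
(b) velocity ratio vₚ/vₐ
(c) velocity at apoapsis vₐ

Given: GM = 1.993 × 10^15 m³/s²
rₚ = 200 Gm = 2 × 10^11 m
rₐ = 2 Tm = 2 × 10^12 m
GM = 1.993 × 10^15 m³/s²
a = (rₚ + rₐ)/2 = 1.1 × 10^12 m
e = (rₐ − rₚ)/(rₐ + rₚ) = (1.8 × 10^12) / (2.2 × 10^12) = 0.818182
(a) e = 0.818182 ≈ 0.8182
(b) vₚ/vₐ = rₐ/rₚ (angular momentum) = (2 × 10^12) / (2 × 10^11) = 10 ≈ 10
(c) vₐ² = GM (2/rₐ − 1/a) = 1.993 × 10^15 × (1 × 10^-12 − 9.09091 × 10^-13) = 181.182 m²/s²;  vₐ = 13.4604 m/s ≈ 13.46 m/s

Final answer:
(a) eccentricity e = 0.8182
(b) velocity ratio vₚ/vₐ = 10
(c) velocity at apoapsis vₐ = 13.46 m/s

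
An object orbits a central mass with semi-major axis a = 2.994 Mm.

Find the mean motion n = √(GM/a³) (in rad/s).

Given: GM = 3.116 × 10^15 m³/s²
a = 2.994 Mm = 2.994 × 10^6 m
GM = 3.116 × 10^15 m³/s²
a³ = 2.68383 × 10^19 m³
GM/a³ = (3.116 × 10^15) / (2.68383 × 10^19) = 0.000116103 s⁻²
n = √(GM/a³) = 0.0107751 rad/s ≈ 0.01078 rad/s

Final answer: n = 0.01078 rad/s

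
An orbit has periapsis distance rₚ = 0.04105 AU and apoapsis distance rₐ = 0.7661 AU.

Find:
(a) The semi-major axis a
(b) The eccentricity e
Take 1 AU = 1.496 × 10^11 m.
rₚ = 0.04105 AU = 6.14108 × 10^9 m
rₐ = 0.7661 AU = 1.14609 × 10^11 m
(a) a = (rₚ + rₐ)/2 = 6.03748 × 10^10 m ≈ 0.4036 AU
(b) e = (rₐ − rₚ)/(rₐ + rₚ) = (1.08467 × 10^11) / (1.2075 × 10^11) = 0.898284

Final answer:
(a) a = 0.4036 AU
(b) e = 0.8983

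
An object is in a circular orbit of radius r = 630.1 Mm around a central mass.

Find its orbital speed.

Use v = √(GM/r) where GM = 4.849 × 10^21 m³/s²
r = 630.1 Mm = 6.301 × 10^8 m
GM = 4.849 × 10^21 m³/s²
GM/r = (4.849 × 10^21) / (6.301 × 10^8) = 7.6956 × 10^12 m²/s²
v = √(GM/r) = 2.7741 × 10^6 m/s ≈ 2774 km/s

Final answer: 2774 km/s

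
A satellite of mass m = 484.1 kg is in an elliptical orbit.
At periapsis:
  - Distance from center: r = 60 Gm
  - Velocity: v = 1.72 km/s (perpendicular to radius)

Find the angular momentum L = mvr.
r = 60 Gm = 6 × 10^10 m
v = 1.72 km/s = 1720 m/s
vr = 1720 × 6 × 10^10 = 1.032 × 10^14 m²/s
L = m × vr = 484.1 × 1.032 × 10^14 = 4.99591 × 10^16 kg·m²/s ≈ 4.996 × 10^16 kg·m²/s

Final answer: L = 4.996 × 10^16 kg·m²/s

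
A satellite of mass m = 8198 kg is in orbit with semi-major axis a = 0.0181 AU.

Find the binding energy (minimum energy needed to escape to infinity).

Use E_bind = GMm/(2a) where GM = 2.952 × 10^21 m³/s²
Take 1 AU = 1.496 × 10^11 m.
a = 0.0181 AU = 2.70776 × 10^9 m
GM = 2.952 × 10^21 m³/s²
m = 8198 kg
GMm = 2.952 × 10^21 × 8198 = 2.42005 × 10^25 m³·kg/s²
2a = 5.41552 × 10^9 m
E_bind = GMm/(2a) = 4.46873 × 10^15 J ≈ 4.469 PJ

Final answer: 4.469 PJ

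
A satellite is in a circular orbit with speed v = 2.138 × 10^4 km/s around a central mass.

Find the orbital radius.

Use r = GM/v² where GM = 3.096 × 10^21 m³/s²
v = 2.138 × 10^4 km/s = 2.138 × 10^7 m/s
GM = 3.096 × 10^21 m³/s²
v² = 4.57104 × 10^14 m²/s²
r = GM/v² = (3.096 × 10^21) / (4.57104 × 10^14) = 6.77307 × 10^6 m ≈ 6.773 × 10^6 m

Final answer: 6.773 × 10^6 m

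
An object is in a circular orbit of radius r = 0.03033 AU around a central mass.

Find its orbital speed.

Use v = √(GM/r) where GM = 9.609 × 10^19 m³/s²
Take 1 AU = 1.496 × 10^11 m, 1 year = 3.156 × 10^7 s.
r = 0.03033 AU = 4.53737 × 10^9 m
GM = 9.609 × 10^19 m³/s²
GM/r = (9.609 × 10^19) / (4.53737 × 10^9) = 2.11775 × 10^10 m²/s²
v = √(GM/r) = 145525 m/s ≈ 30.7 AU/year

Final answer: 30.7 AU/year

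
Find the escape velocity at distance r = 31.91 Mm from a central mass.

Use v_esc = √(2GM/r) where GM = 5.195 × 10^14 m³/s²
r = 31.91 Mm = 3.191 × 10^7 m
GM = 5.195 × 10^14 m³/s²
2GM/r = 2 × (5.195 × 10^14) / (3.191 × 10^7) = 3.25603 × 10^7 m²/s²
v_esc = √(2GM/r) = 5706.17 m/s ≈ 5.706 km/s

Final answer: 5.706 km/s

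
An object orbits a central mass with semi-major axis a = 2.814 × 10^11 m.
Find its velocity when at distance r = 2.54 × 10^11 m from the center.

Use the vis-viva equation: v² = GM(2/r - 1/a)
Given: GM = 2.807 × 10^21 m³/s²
a = 2.814 × 10^11 m
r = 2.54 × 10^11 m
GM = 2.807 × 10^21 m³/s²
2/r − 1/a = 7.87402 × 10^-12 − 3.55366 × 10^-12 = 4.32036 × 10^-12 m⁻¹
v² = GM (2/r − 1/a) = 1.21272 × 10^10 m²/s²
v = 110124 m/s ≈ 110.1 km/s

Final answer: 110.1 km/s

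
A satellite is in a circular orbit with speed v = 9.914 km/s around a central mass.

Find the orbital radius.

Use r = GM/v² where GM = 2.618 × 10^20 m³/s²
v = 9.914 km/s = 9914 m/s
GM = 2.618 × 10^20 m³/s²
v² = 9.82874 × 10^7 m²/s²
r = GM/v² = (2.618 × 10^20) / (9.82874 × 10^7) = 2.66362 × 10^12 m ≈ 2.664 Tm

Final answer: 2.664 Tm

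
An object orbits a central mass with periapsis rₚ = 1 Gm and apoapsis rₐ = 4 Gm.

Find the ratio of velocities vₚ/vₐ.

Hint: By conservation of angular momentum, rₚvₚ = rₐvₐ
rₚ = 1 Gm = 1 × 10^9 m
rₐ = 4 Gm = 4 × 10^9 m
rₚvₚ = rₐvₐ  ⇒  vₚ/vₐ = rₐ/rₚ
vₚ/vₐ = (4 × 10^9) / (1 × 10^9) = 4

Final answer: vₚ/vₐ = 4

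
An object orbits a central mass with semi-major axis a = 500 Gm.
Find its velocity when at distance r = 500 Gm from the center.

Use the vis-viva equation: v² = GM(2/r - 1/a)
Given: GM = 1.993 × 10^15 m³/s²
a = 500 Gm = 5 × 10^11 m
r = 500 Gm = 5 × 10^11 m
GM = 1.993 × 10^15 m³/s²
2/r − 1/a = 4 × 10^-12 − 2 × 10^-12 = 2 × 10^-12 m⁻¹
v² = GM (2/r − 1/a) = 3986 m²/s²
v = 63.1348 m/s ≈ 63.13 m/s

Final answer: 63.13 m/s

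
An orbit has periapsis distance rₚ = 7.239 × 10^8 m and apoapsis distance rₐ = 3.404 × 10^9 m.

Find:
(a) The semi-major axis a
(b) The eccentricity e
rₚ = 7.239 × 10^8 m
rₐ = 3.404 × 10^9 m
(a) a = (rₚ + rₐ)/2 = 2.06395 × 10^9 m ≈ 2.064 × 10^9 m
(b) e = (rₐ − rₚ)/(rₐ + rₚ) = (2.6801 × 10^9) / (4.1279 × 10^9) = 0.649265

Final answer:
(a) a = 2.064 × 10^9 m
(b) e = 0.6493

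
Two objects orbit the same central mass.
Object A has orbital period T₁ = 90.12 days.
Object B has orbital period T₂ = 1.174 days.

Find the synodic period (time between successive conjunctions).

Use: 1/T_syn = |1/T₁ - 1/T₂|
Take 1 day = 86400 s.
T₁ = 90.12 days = 7.78637 × 10^6 s
T₂ = 1.174 days = 101434 s
1/T₁ = 1.2843 × 10^-7 s⁻¹
1/T₂ = 9.85867 × 10^-6 s⁻¹
|1/T₁ − 1/T₂| = 9.73024 × 10^-6 s⁻¹
T_syn = 1 / |1/T₁ − 1/T₂| = 102772 s ≈ 1.189 days

Final answer: T_syn = 1.189 days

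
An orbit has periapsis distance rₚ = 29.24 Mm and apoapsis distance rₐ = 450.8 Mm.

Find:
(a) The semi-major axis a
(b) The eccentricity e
rₚ = 29.24 Mm = 2.924 × 10^7 m
rₐ = 450.8 Mm = 4.508 × 10^8 m
(a) a = (rₚ + rₐ)/2 = 2.4002 × 10^8 m ≈ 240 Mm
(b) e = (rₐ − rₚ)/(rₐ + rₚ) = (4.2156 × 10^8) / (4.8004 × 10^8) = 0.878177

Final answer:
(a) a = 240 Mm
(b) e = 0.8782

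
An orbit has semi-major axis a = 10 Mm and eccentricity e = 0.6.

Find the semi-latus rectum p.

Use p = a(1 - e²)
a = 10 Mm = 1 × 10^7 m
e = 0.6,  e² = 0.36,  1 − e² = 0.64
p = a(1 − e²) = 1 × 10^7 m × 0.64 = 6.4 × 10^6 m ≈ 6.4 Mm

Final answer: p = 6.4 Mm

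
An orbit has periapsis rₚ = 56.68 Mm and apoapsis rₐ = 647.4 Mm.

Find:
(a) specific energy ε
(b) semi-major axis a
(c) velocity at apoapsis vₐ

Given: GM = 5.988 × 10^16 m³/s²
rₚ = 56.68 Mm = 5.668 × 10^7 m
rₐ = 647.4 Mm = 6.474 × 10^8 m
GM = 5.988 × 10^16 m³/s²
a = (rₚ + rₐ)/2 = 3.5204 × 10^8 m
e = (rₐ − rₚ)/(rₐ + rₚ) = (5.9072 × 10^8) / (7.0408 × 10^8) = 0.838996
(a) 2a = 7.0408 × 10^8 m;  ε = −GM/(2a) = -8.50472 × 10^7 J/kg ≈ -85.05 MJ/kg
(b) a = 3.5204 × 10^8 m ≈ 352 Mm
(c) vₐ² = GM (2/rₐ − 1/a) = 5.988 × 10^16 × (3.08928 × 10^-9 − 2.84059 × 10^-9) = 1.48918 × 10^7 m²/s²;  vₐ = 3858.99 m/s ≈ 3.859 km/s

Final answer:
(a) specific energy ε = -85.05 MJ/kg
(b) semi-major axis a = 352 Mm
(c) velocity at apoapsis vₐ = 3.859 km/s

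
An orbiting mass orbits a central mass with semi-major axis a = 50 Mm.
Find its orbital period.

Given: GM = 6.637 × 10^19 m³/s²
a = 50 Mm = 5 × 10^7 m
GM = 6.637 × 10^19 m³/s²
a³ = 1.25 × 10^23 m³
T = 2π √(a³/GM) = 2π √((1.25 × 10^23) / (6.637 × 10^19)) = 2π × 43.3979 s
T = 272.677 s ≈ 4.545 minutes

Final answer: 4.545 minutes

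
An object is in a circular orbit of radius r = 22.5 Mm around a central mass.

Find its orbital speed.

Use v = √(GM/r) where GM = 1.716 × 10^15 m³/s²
r = 22.5 Mm = 2.25 × 10^7 m
GM = 1.716 × 10^15 m³/s²
GM/r = (1.716 × 10^15) / (2.25 × 10^7) = 7.62667 × 10^7 m²/s²
v = √(GM/r) = 8733.08 m/s ≈ 8.733 km/s

Final answer: 8.733 km/s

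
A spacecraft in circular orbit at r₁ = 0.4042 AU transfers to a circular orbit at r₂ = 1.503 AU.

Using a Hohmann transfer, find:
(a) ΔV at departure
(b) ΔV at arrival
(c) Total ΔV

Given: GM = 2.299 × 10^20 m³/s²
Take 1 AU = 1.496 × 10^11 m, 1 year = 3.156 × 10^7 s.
r₁ = 0.4042 AU = 6.04683 × 10^10 m
r₂ = 1.503 AU = 2.24849 × 10^11 m
GM = 2.299 × 10^20 m³/s²
Transfer ellipse: a_t = (r₁ + r₂)/2 = 1.42659 × 10^11 m
Circular speed at r₁: v₁ = √(GM/r₁) = 61660.3 m/s
Transfer speed at r₁ (periapsis): v₁ₜ = √(GM(2/r₁ − 1/a_t)) = 77410.9 m/s
(a) ΔV₁ = v₁ₜ − v₁ = 15750.6 m/s ≈ 3.323 AU/year
Circular speed at r₂: v₂ = √(GM/r₂) = 31976 m/s
Transfer speed at r₂ (apoapsis): v₂ₜ = √(GM(2/r₂ − 1/a_t)) = 20818 m/s
(b) ΔV₂ = v₂ − v₂ₜ = 11158 m/s ≈ 2.354 AU/year
(c) ΔV_total = ΔV₁ + ΔV₂ = 26908.6 m/s ≈ 5.677 AU/year

Final answer:
(a) ΔV₁ = 3.323 AU/year
(b) ΔV₂ = 2.354 AU/year
(c) ΔV_total = 5.677 AU/year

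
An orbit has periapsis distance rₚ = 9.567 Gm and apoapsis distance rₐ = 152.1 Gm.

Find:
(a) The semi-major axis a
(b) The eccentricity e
rₚ = 9.567 Gm = 9.567 × 10^9 m
rₐ = 152.1 Gm = 1.521 × 10^11 m
(a) a = (rₚ + rₐ)/2 = 8.08335 × 10^10 m ≈ 80.83 Gm
(b) e = (rₐ − rₚ)/(rₐ + rₚ) = (1.42533 × 10^11) / (1.61667 × 10^11) = 0.881646

Final answer:
(a) a = 80.83 Gm
(b) e = 0.8816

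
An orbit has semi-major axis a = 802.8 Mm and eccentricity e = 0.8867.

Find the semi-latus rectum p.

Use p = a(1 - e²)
a = 802.8 Mm = 8.028 × 10^8 m
e = 0.8867,  e² = 0.786237,  1 − e² = 0.213763
p = a(1 − e²) = 8.028 × 10^8 m × 0.213763 = 1.71609 × 10^8 m ≈ 171.6 Mm

Final answer: p = 171.6 Mm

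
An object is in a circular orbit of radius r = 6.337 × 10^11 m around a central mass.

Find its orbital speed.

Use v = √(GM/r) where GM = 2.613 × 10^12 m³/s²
r = 6.337 × 10^11 m
GM = 2.613 × 10^12 m³/s²
GM/r = (2.613 × 10^12) / (6.337 × 10^11) = 4.1234 m²/s²
v = √(GM/r) = 2.03062 m/s ≈ 2.031 m/s

Final answer: 2.031 m/s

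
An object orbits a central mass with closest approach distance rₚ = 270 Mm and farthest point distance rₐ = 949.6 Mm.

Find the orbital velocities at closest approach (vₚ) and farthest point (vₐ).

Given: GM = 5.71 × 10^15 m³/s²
rₚ = 270 Mm = 2.7 × 10^8 m
rₐ = 949.6 Mm = 9.496 × 10^8 m
GM = 5.71 × 10^15 m³/s²
a = (rₚ + rₐ)/2 = 6.098 × 10^8 m
Vis-viva: v² = GM (2/r − 1/a)
vₚ² = 5.71 × 10^15 × (7.40741 × 10^-9 − 1.63988 × 10^-9) = 3.29326 × 10^7 m²/s²
vₚ = 5738.69 m/s ≈ 5.739 km/s
vₐ² = 5.71 × 10^15 × (2.10615 × 10^-9 − 1.63988 × 10^-9) = 2.66239 × 10^6 m²/s²
vₐ = 1631.68 m/s ≈ 1.632 km/s

Final answer: vₚ = 5.739 km/s, vₐ = 1.632 km/s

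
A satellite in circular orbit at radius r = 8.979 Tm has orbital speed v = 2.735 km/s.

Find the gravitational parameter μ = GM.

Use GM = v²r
r = 8.979 Tm = 8.979 × 10^12 m
v = 2.735 km/s = 2735 m/s
v² = 7.48022 × 10^6 m²/s²
GM = v²r = 7.48022 × 10^6 × 8.979 × 10^12 = 6.71649 × 10^19 m³/s²
GM ≈ 6.716 × 10^19 m³/s²

Final answer: GM = 6.716 × 10^19 m³/s²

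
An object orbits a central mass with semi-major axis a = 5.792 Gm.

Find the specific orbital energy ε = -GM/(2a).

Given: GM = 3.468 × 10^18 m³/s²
a = 5.792 Gm = 5.792 × 10^9 m
GM = 3.468 × 10^18 m³/s²
2a = 1.1584 × 10^10 m
ε = −GM/(2a) = -2.99378 × 10^8 J/kg ≈ -299.4 MJ/kg

Final answer: -299.4 MJ/kg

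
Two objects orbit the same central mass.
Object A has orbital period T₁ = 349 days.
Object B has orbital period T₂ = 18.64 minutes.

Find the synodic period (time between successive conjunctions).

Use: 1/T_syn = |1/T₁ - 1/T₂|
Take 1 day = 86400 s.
T₁ = 349 days = 3.01536 × 10^7 s
T₂ = 18.64 minutes = 1118.4 s
1/T₁ = 3.31635 × 10^-8 s⁻¹
1/T₂ = 0.000894134 s⁻¹
|1/T₁ − 1/T₂| = 0.000894101 s⁻¹
T_syn = 1 / |1/T₁ − 1/T₂| = 1118.44 s ≈ 18.64 minutes

Final answer: T_syn = 18.64 minutes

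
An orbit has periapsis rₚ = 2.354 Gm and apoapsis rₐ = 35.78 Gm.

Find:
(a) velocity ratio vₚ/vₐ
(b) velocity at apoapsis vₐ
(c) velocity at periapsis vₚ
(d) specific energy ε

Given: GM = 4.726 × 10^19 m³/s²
rₚ = 2.354 Gm = 2.354 × 10^9 m
rₐ = 35.78 Gm = 3.578 × 10^10 m
GM = 4.726 × 10^19 m³/s²
a = (rₚ + rₐ)/2 = 1.9067 × 10^10 m
e = (rₐ − rₚ)/(rₐ + rₚ) = (3.3426 × 10^10) / (3.8134 × 10^10) = 0.876541
(a) vₚ/vₐ = rₐ/rₚ (angular momentum) = (3.578 × 10^10) / (2.354 × 10^9) = 15.1997 ≈ 15.2
(b) vₐ² = GM (2/rₐ − 1/a) = 4.726 × 10^19 × (5.58971 × 10^-11 − 5.24466 × 10^-11) = 1.63071 × 10^8 m²/s²;  vₐ = 12769.9 m/s ≈ 12.77 km/s
(c) vₚ² = GM (2/rₚ − 1/a) = 4.726 × 10^19 × (8.49618 × 10^-10 − 5.24466 × 10^-11) = 3.76743 × 10^10 m²/s²;  vₚ = 194099 m/s ≈ 194.1 km/s
(d) 2a = 3.8134 × 10^10 m;  ε = −GM/(2a) = -1.23931 × 10^9 J/kg ≈ -1.239 GJ/kg

Final answer:
(a) velocity ratio vₚ/vₐ = 15.2
(b) velocity at apoapsis vₐ = 12.77 km/s
(c) velocity at periapsis vₚ = 194.1 km/s
(d) specific energy ε = -1.239 GJ/kg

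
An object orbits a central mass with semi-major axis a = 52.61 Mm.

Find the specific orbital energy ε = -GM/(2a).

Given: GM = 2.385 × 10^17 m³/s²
a = 52.61 Mm = 5.261 × 10^7 m
GM = 2.385 × 10^17 m³/s²
2a = 1.0522 × 10^8 m
ε = −GM/(2a) = -2.26668 × 10^9 J/kg ≈ -2.267 GJ/kg

Final answer: -2.267 GJ/kg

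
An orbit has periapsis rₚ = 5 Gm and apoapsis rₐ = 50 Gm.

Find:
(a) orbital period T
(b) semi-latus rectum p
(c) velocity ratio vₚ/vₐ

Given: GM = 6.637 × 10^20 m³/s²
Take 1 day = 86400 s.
rₚ = 5 Gm = 5 × 10^9 m
rₐ = 50 Gm = 5 × 10^10 m
GM = 6.637 × 10^20 m³/s²
a = (rₚ + rₐ)/2 = 2.75 × 10^10 m
e = (rₐ − rₚ)/(rₐ + rₚ) = (4.5 × 10^10) / (5.5 × 10^10) = 0.818182
(a) a³ = 2.07969 × 10^31 m³;  T = 2π √(a³/GM) = 2π × 177016 s = 1.11223 × 10^6 s ≈ 12.87 days
(b) 1 − e² = 0.330579;  p = a(1 − e²) = 2.75 × 10^10 × 0.330579 = 9.09091 × 10^9 m ≈ 9.091 Gm
(c) vₚ/vₐ = rₐ/rₚ (angular momentum) = (5 × 10^10) / (5 × 10^9) = 10 ≈ 10

Final answer:
(a) orbital period T = 12.87 days
(b) semi-latus rectum p = 9.091 Gm
(c) velocity ratio vₚ/vₐ = 10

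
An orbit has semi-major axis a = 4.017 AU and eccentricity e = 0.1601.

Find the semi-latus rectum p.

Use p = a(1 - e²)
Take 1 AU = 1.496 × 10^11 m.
a = 4.017 AU = 6.00943 × 10^11 m
e = 0.1601,  e² = 0.025632,  1 − e² = 0.974368
p = a(1 − e²) = 6.00943 × 10^11 m × 0.974368 = 5.8554 × 10^11 m ≈ 3.914 AU

Final answer: p = 3.914 AU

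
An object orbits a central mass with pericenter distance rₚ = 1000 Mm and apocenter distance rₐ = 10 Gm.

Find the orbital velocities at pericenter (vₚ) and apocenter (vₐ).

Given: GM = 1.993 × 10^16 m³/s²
rₚ = 1000 Mm = 1 × 10^9 m
rₐ = 10 Gm = 1 × 10^10 m
GM = 1.993 × 10^16 m³/s²
a = (rₚ + rₐ)/2 = 5.5 × 10^9 m
Vis-viva: v² = GM (2/r − 1/a)
vₚ² = 1.993 × 10^16 × (2 × 10^-9 − 1.81818 × 10^-10) = 3.62364 × 10^7 m²/s²
vₚ = 6019.66 m/s ≈ 6.02 km/s
vₐ² = 1.993 × 10^16 × (2 × 10^-10 − 1.81818 × 10^-10) = 362364 m²/s²
vₐ = 601.966 m/s ≈ 602 m/s

Final answer: vₚ = 6.02 km/s, vₐ = 602 m/s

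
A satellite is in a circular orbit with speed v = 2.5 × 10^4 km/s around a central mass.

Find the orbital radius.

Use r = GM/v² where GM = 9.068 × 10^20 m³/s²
v = 2.5 × 10^4 km/s = 2.5 × 10^7 m/s
GM = 9.068 × 10^20 m³/s²
v² = 6.25 × 10^14 m²/s²
r = GM/v² = (9.068 × 10^20) / (6.25 × 10^14) = 1.45088 × 10^6 m ≈ 1.451 Mm

Final answer: 1.451 Mm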